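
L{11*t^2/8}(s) 11/(4*s^3)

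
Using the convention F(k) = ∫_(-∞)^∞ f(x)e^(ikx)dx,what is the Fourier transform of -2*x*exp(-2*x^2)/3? -sqrt(2)*I*sqrt(pi)*k*exp(-k^2/8)/12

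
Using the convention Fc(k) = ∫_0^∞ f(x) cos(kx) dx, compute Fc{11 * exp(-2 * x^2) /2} 11 * sqrt(2) * sqrt(pi) * exp(-k^2/8) /8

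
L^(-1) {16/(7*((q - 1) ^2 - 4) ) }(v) 8*exp(v)*sinh(2*v) /7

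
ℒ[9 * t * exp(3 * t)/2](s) 9/(2 * (s - 3)^2)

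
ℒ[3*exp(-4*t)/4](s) 3/(4*(s + 4))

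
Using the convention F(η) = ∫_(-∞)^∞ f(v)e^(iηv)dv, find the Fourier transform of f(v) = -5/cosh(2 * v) -5 * pi/(2 * cosh(pi * η/4))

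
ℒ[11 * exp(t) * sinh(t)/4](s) 11/(4 * s * (s - 2))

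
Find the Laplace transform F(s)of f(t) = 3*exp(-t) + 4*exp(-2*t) 4/(s + 2) + 3/(s + 1)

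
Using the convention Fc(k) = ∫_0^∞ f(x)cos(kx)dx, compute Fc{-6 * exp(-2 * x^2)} -3 * sqrt(2) * sqrt(pi) * exp(-k^2/8)/2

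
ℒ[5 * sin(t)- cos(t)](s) 5/(s^2 + 1)- s/(s^2 + 1)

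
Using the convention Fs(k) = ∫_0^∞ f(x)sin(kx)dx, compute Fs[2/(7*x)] pi/7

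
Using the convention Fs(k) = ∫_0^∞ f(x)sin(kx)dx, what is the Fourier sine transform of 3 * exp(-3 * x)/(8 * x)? 3 * atan(k/3)/8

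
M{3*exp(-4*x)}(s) 3*gamma(s)/4^s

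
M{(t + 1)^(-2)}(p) (-pi*p + pi)/sin(pi*p)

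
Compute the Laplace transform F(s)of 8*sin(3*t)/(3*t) 8*atan(3/s)/3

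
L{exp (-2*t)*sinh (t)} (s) 1/ ( (s+2)^2 - 1)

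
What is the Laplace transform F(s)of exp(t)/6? 1/(6*(s - 1))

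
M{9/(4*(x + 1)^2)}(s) -9*pi*(s - 1)/(4*sin(pi*s))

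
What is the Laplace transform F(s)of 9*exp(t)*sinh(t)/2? 9/(2*s*(s - 2))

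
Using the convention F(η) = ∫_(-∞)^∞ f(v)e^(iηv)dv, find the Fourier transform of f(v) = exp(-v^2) sqrt(pi)*exp(-η^2/4)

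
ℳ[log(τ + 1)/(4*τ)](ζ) -pi*csc(pi*ζ)/(4*ζ - 4)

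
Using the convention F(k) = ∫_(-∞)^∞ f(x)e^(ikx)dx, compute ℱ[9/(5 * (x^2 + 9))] 3 * pi * exp(-3 * Abs(k))/5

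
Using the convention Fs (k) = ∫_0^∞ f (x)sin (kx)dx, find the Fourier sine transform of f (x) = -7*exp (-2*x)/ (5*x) -7*atan (k/2)/5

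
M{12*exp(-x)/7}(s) 12*gamma(s)/7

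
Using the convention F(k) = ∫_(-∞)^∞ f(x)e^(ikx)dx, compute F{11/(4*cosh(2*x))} 11*pi/(8*cosh(pi*k/4))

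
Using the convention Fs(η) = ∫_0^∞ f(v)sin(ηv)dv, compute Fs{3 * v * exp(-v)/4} 3 * η/(2 * (η^2 + 1)^2)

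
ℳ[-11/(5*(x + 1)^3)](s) -11*pi*(s - 2)*(s - 1)/(10*sin(pi*s))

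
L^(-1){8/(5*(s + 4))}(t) 8*exp(-4*t)/5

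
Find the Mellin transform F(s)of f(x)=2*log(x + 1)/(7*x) -2*pi*csc(pi*s)/(7*s - 7)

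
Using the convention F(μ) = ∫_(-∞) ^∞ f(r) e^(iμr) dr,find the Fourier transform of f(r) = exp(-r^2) sqrt(pi)*exp(-μ^2/4) 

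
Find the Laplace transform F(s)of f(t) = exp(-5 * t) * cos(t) (s+5)/((s+5)^2+1)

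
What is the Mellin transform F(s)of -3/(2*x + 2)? -3*pi*csc(pi*s)/2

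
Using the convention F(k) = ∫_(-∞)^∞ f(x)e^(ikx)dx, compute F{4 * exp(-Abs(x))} 8/(k^2 + 1)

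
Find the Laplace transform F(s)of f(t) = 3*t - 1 3/s^2 - 1/s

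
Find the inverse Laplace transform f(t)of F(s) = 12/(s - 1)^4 2 * t^3 * exp(t)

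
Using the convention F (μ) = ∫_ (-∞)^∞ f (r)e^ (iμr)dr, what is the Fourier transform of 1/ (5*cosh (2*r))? pi/ (10*cosh (pi*μ/4))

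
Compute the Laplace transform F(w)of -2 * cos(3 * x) -2 * w/(w^2 + 9)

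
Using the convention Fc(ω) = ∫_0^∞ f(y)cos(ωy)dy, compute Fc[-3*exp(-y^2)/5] -3*sqrt(pi)*exp(-ω^2/4)/10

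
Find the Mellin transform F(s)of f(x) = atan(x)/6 -pi * sec(pi * s/2)/(12 * s)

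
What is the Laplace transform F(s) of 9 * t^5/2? 540/s^6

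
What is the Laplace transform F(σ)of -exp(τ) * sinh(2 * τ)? -2/((σ - 1)^2 - 4)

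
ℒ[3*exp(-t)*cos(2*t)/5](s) 3*(s + 1)/(5*((s + 1)^2 + 4))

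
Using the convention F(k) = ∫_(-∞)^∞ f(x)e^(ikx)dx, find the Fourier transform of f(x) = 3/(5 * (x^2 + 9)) pi * exp(-3 * Abs(k))/5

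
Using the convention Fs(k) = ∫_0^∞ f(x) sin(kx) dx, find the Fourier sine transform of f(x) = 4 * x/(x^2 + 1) 2 * pi * exp(-k) 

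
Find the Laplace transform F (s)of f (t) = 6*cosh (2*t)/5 6*s/ (5*(s^2 - 4))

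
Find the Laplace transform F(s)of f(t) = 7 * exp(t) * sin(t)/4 7/(4 * ((s - 1)^2 + 1))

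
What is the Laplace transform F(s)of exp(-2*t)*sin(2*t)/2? 1/((s + 2)^2 + 4)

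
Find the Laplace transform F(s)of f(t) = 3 3/s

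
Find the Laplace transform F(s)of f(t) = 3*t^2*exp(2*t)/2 3/(s - 2)^3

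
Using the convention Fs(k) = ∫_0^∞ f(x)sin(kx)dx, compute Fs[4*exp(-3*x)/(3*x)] 4*atan(k/3)/3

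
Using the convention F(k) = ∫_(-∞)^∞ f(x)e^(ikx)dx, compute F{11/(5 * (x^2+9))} 11 * pi * exp(-3 * Abs(k))/15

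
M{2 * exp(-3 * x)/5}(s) 2 * gamma(s)/(5 * 3^s)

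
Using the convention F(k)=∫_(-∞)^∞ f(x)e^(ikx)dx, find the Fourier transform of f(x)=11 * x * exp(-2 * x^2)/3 11 * sqrt(2) * I * sqrt(pi) * k * exp(-k^2/8)/24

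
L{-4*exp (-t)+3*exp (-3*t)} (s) 3/ (s+3) - 4/ (s+1)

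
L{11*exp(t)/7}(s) 11/(7*(s - 1))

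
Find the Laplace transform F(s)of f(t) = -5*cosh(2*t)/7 -5*s/(7*s^2 - 28)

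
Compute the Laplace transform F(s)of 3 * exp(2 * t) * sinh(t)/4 3/(4 * ((s - 2)^2 - 1))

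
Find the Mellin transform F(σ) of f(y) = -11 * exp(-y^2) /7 -11 * gamma(σ/2) /14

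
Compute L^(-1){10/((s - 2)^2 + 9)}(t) 10*exp(2*t)*sin(3*t)/3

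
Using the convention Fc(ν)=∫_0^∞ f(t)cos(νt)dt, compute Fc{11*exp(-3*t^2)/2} 11*sqrt(3)*sqrt(pi)*exp(-ν^2/12)/12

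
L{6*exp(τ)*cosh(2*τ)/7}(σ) 6*(σ - 1)/(7*((σ - 1)^2 - 4))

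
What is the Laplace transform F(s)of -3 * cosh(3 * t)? -3 * s/(s^2-9)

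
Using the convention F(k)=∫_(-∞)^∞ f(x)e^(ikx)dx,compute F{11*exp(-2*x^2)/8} 11*sqrt(2)*sqrt(pi)*exp(-k^2/8)/16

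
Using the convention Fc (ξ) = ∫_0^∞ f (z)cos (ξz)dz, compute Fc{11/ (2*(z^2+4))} 11*pi*exp (-2*ξ)/8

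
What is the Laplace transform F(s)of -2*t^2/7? -4/(7*s^3)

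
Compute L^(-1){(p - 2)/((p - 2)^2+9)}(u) exp(2*u)*cos(3*u)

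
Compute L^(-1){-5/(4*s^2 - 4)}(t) -5*sinh(t)/4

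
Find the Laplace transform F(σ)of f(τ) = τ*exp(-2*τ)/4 1/(4*(σ + 2)^2)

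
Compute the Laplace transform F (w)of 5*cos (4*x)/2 5*w/ (2*(w^2 + 16))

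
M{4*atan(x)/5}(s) -2*pi*sec(pi*s/2)/(5*s)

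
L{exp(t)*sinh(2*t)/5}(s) 2/(5*((s - 1)^2 - 4))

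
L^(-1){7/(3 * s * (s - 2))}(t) 7 * exp(t) * sinh(t)/3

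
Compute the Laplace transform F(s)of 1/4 1/(4*s)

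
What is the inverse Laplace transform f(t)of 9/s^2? 9*t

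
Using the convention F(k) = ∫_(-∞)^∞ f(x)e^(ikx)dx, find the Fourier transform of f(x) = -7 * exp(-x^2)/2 -7 * sqrt(pi) * exp(-k^2/4)/2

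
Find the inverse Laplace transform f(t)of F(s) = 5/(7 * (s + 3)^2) 5 * t * exp(-3 * t)/7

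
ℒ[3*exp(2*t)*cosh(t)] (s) 3*(s - 2)/((s - 2)^2 - 1)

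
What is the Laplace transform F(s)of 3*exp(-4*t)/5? 3/(5*(s + 4))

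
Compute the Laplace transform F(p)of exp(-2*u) 1/(p + 2)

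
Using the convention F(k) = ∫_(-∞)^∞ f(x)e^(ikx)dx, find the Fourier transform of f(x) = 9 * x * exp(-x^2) 9 * I * sqrt(pi) * k * exp(-k^2/4)/2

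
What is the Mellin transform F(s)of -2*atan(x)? pi*sec(pi*s/2)/s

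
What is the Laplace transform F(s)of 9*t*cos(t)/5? 9*(s^2 - 1)/(5*(s^2 + 1)^2)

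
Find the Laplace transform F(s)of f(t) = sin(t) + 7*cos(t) 7*s/(s^2 + 1) + 1/(s^2 + 1)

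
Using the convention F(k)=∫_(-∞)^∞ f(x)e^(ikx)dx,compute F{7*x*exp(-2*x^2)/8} 7*sqrt(2)*I*sqrt(pi)*k*exp(-k^2/8)/64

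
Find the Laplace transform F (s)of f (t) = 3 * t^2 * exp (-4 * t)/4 3/ (2 * (s + 4)^3)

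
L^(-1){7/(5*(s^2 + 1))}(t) 7*sin(t)/5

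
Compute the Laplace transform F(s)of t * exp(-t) (s + 1)^(-2)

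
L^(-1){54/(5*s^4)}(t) 9*t^3/5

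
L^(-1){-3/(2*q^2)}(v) -3*v/2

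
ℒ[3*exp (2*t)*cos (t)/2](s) 3*(s - 2)/ (2*( (s - 2)^2 + 1))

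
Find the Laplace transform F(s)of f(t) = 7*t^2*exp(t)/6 7/(3*(s - 1)^3)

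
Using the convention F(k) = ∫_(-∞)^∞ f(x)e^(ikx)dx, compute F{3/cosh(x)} 3*pi/cosh(pi*k/2)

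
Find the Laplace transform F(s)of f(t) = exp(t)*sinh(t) 1/(s*(s - 2))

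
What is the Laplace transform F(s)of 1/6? 1/(6*s)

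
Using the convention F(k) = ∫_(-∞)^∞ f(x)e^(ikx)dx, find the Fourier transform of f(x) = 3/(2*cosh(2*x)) 3*pi/(4*cosh(pi*k/4))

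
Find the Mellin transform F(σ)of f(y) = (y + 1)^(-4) gamma(σ)*gamma(4 - σ)/6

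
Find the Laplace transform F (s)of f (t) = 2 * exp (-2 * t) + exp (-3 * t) 2/ (s + 2) + 1/ (s + 3)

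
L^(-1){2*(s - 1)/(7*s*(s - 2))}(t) 2*exp(t)*cosh(t)/7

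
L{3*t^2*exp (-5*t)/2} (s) 3/ (s + 5)^3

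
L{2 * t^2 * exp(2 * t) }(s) 4/(s - 2) ^3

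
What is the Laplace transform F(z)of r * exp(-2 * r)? (z + 2)^(-2)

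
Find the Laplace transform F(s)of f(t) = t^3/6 s^(-4)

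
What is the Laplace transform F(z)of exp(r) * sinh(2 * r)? 2/((z - 1)^2 - 4)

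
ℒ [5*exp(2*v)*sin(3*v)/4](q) 15/(4*((q - 2)^2 + 9))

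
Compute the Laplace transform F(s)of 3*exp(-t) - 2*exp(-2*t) 3/(s + 1) - 2/(s + 2)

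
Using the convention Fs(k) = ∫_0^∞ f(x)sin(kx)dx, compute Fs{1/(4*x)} pi/8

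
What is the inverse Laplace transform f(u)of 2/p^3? u^2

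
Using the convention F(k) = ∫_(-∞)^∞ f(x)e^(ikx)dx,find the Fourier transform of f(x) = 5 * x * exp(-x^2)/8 5 * I * sqrt(pi) * k * exp(-k^2/4)/16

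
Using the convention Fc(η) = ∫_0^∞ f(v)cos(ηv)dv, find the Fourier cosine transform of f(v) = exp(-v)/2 1/(2 * (η^2 + 1))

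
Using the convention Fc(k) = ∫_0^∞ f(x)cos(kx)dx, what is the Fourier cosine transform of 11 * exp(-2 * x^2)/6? 11 * sqrt(2) * sqrt(pi) * exp(-k^2/8)/24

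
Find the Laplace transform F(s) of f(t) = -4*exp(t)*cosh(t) 4*(1 - s) /(s*(s - 2) ) 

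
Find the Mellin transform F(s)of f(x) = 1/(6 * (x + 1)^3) pi * (s - 2) * (s - 1)/(12 * sin(pi * s))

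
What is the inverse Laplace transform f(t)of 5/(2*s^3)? 5*t^2/4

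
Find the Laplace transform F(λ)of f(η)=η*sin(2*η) 4*λ/(λ^2 + 4)^2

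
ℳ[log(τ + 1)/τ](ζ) -pi * csc(pi * ζ)/(ζ - 1)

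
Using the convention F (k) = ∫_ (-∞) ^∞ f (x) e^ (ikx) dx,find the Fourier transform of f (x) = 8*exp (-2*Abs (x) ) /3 32/ (3*(k^2 + 4) ) 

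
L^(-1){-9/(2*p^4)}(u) -3*u^3/4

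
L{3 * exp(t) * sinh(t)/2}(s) 3/(2 * s * (s - 2))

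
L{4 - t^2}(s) 4/s - 2/s^3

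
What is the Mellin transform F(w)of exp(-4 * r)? gamma(w)/4^w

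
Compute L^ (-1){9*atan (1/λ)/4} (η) 9*sin (η)/ (4*η)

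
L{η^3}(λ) 6/λ^4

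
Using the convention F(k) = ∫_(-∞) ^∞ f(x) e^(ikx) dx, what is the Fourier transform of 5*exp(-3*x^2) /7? 5*sqrt(3)*sqrt(pi)*exp(-k^2/12) /21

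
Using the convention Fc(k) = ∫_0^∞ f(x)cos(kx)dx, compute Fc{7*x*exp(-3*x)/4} 7*(9 - k^2)/(4*(k^2 + 9)^2)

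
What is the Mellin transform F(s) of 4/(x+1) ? 4*pi*csc(pi*s) 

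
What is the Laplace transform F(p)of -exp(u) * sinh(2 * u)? -2/((p - 1)^2-4)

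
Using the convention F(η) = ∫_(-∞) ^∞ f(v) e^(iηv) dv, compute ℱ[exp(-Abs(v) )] 2/(η^2 + 1) 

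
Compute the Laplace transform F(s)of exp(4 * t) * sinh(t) 1/((s - 4)^2 - 1)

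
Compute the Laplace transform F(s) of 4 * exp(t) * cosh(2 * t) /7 4 * (s - 1) /(7 * ((s - 1) ^2 - 4) ) 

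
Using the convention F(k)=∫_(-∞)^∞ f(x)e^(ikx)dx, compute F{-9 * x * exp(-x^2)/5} -9 * I * sqrt(pi) * k * exp(-k^2/4)/10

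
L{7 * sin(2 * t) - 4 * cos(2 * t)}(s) 14/(s^2 + 4) - 4 * s/(s^2 + 4)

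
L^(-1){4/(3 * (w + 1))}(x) 4 * exp(-x)/3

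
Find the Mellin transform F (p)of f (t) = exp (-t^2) gamma (p/2)/2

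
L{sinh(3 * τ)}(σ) 3/(σ^2 - 9)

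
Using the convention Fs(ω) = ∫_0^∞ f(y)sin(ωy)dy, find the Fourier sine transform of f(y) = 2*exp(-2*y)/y 2*atan(ω/2)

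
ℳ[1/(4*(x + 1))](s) pi*csc(pi*s)/4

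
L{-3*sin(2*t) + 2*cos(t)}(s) 2*s/(s^2 + 1) - 6/(s^2 + 4)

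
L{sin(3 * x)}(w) 3/(w^2 + 9)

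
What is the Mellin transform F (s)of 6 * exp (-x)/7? 6 * gamma (s)/7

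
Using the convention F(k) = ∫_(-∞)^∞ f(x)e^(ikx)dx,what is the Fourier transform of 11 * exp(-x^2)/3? 11 * sqrt(pi) * exp(-k^2/4)/3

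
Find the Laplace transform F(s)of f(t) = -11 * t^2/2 -11/s^3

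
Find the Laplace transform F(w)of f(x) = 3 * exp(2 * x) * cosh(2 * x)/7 3 * (w - 2)/(7 * w * (w - 4))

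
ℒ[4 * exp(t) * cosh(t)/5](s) 4 * (s - 1)/(5 * s * (s - 2))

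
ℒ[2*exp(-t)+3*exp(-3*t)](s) 2/(s+1)+3/(s+3) 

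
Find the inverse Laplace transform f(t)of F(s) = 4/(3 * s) 4/3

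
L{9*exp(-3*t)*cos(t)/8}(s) 9*(s + 3)/(8*((s + 3)^2 + 1))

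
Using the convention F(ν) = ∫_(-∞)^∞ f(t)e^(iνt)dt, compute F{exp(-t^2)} sqrt(pi) * exp(-ν^2/4)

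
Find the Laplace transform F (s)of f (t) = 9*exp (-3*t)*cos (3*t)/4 9*(s + 3)/ (4*( (s + 3)^2 + 9))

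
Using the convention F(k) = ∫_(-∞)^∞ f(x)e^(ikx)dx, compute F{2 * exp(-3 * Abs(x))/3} 4/(k^2 + 9)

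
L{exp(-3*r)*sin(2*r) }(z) 2/((z + 3) ^2 + 4) 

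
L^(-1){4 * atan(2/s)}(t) 4 * sin(2 * t)/t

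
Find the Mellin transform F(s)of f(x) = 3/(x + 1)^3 3*pi*(s - 2)*(s - 1)/(2*sin(pi*s))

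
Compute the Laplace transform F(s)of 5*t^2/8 5/(4*s^3)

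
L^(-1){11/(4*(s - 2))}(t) 11*exp(2*t)/4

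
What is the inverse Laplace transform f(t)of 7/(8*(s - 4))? 7*exp(4*t)/8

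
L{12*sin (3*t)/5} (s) 36/ (5*(s^2+9))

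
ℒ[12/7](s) 12/ (7 * s)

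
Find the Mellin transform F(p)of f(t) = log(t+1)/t -pi * csc(pi * p)/(p - 1)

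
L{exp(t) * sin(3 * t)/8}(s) 3/(8 * ((s - 1)^2 + 9))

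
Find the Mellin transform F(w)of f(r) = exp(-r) gamma(w)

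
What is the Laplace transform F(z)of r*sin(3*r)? 6*z/(z^2 + 9)^2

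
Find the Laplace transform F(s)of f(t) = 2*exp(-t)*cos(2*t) 2*(s + 1)/((s + 1)^2 + 4)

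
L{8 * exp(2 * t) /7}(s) 8/(7 * (s - 2) ) 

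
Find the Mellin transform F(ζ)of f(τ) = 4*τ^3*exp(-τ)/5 4*gamma(ζ + 3)/5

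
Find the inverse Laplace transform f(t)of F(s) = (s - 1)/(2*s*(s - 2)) exp(t)*cosh(t)/2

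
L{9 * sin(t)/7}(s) 9/(7 * (s^2 + 1))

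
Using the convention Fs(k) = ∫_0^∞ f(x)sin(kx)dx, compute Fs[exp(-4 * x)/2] k/(2 * (k^2 + 16))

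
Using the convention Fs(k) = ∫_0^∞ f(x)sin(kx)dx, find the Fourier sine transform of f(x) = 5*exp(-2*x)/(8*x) 5*atan(k/2)/8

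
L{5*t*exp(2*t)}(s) 5/(s - 2)^2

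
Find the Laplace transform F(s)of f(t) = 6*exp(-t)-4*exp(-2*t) 6/(s+1)-4/(s+2)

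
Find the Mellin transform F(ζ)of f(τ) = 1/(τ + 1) pi*csc(pi*ζ)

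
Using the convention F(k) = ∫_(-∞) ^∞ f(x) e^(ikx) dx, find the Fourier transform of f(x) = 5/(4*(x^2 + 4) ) 5*pi*exp(-2*Abs(k) ) /8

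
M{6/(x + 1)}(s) 6*pi*csc(pi*s)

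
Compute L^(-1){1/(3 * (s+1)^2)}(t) t * exp(-t)/3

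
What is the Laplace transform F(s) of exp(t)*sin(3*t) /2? 3/(2*((s - 1) ^2+9) ) 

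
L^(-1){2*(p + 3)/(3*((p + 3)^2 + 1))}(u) 2*exp(-3*u)*cos(u)/3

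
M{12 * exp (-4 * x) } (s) 12 * gamma (s) /2^ (2 * s) 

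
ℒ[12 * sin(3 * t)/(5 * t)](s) 12 * atan(3/s)/5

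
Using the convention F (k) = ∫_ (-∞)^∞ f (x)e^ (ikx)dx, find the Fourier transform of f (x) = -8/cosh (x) -8*pi/cosh (pi*k/2)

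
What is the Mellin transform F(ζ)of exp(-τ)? gamma(ζ)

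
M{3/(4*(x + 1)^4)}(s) gamma(s)*gamma(4 - s)/8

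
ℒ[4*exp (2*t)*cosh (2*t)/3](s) 4*(s - 2)/ (3*s*(s - 4))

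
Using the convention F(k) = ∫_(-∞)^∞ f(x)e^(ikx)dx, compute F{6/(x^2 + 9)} 2*pi*exp(-3*Abs(k))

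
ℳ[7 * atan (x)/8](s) -7 * pi * sec (pi * s/2)/ (16 * s)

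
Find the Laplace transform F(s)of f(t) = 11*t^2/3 22/(3*s^3)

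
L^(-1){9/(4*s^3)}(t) 9*t^2/8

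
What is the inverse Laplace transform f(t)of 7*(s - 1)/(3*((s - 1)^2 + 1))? 7*exp(t)*cos(t)/3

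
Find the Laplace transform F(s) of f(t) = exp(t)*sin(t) 1/((s - 1) ^2 + 1) 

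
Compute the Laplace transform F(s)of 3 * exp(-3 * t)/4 3/(4 * (s+3))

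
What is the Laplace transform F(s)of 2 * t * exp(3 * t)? 2/(s - 3)^2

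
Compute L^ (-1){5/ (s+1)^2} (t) 5*t*exp (-t)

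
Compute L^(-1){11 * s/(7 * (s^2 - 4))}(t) 11 * cosh(2 * t)/7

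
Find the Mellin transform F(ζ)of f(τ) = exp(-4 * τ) gamma(ζ)/4^ζ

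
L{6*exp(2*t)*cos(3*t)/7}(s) 6*(s - 2)/(7*((s - 2)^2 + 9))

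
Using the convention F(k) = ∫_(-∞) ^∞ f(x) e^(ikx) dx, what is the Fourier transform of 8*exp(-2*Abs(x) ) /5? 32/(5*(k^2+4) ) 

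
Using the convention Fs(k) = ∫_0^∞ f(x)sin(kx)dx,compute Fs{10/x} 5*pi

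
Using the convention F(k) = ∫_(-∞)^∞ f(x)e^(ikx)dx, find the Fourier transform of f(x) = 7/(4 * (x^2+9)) 7 * pi * exp(-3 * Abs(k))/12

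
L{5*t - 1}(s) 5/s^2 - 1/s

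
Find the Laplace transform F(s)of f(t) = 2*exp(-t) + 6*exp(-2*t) 6/(s + 2) + 2/(s + 1)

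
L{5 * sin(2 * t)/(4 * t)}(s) 5 * atan(2/s)/4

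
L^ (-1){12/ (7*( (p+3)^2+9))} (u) 4*exp (-3*u)*sin (3*u)/7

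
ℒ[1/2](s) 1/(2*s)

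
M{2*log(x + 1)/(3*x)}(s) -2*pi*csc(pi*s)/(3*s - 3)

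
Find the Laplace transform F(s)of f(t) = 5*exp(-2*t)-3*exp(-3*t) 5/(s + 2)-3/(s + 3)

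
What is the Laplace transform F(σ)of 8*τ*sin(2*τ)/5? 32*σ/(5*(σ^2+4)^2)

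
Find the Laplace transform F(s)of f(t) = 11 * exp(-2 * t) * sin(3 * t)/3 11/((s+2)^2+9)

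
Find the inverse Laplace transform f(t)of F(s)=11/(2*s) 11/2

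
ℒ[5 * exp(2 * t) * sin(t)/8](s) 5/(8 * ((s - 2)^2+1))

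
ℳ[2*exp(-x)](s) 2*gamma(s)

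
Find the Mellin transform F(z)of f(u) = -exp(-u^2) -gamma(z/2)/2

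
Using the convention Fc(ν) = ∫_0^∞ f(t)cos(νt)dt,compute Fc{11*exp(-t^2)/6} 11*sqrt(pi)*exp(-ν^2/4)/12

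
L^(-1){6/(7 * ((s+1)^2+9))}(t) 2 * exp(-t) * sin(3 * t)/7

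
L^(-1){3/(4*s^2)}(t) 3*t/4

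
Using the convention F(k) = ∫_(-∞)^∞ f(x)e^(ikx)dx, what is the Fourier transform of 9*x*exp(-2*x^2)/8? 9*sqrt(2)*I*sqrt(pi)*k*exp(-k^2/8)/64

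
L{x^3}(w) 6/w^4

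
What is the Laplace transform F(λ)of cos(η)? λ/(λ^2 + 1)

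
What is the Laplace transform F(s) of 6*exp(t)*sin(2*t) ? 12/((s - 1) ^2+4) 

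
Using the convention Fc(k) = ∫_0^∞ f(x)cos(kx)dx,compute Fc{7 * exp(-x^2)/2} 7 * sqrt(pi) * exp(-k^2/4)/4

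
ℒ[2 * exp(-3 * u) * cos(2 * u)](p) 2 * (p + 3)/((p + 3)^2 + 4)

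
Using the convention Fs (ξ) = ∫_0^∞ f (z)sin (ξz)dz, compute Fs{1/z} pi/2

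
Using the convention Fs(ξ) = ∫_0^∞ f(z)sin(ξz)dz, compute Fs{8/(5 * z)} 4 * pi/5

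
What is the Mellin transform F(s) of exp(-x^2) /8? gamma(s/2) /16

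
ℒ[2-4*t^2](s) 2/s - 8/s^3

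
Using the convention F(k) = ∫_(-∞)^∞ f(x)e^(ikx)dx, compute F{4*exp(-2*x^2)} 2*sqrt(2)*sqrt(pi)*exp(-k^2/8)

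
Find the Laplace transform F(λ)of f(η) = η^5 120/λ^6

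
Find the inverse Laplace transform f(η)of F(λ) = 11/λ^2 11 * η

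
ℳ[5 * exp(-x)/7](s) 5 * gamma(s)/7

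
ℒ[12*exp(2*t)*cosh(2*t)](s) 12*(s - 2)/(s*(s - 4))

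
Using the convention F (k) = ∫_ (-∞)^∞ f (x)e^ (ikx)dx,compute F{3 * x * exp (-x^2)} 3 * I * sqrt (pi) * k * exp (-k^2/4)/2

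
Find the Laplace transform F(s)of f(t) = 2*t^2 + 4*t 4/s^3 + 4/s^2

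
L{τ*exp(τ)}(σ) (σ - 1)^(-2)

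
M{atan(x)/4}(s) -pi * sec(pi * s/2)/(8 * s)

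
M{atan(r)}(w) -pi * sec(pi * w/2)/(2 * w)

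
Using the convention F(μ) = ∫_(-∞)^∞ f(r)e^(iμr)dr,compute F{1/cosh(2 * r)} pi/(2 * cosh(pi * μ/4))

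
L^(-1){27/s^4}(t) 9*t^3/2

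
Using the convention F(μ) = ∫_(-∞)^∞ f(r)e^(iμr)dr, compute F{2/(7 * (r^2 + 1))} 2 * pi * exp(-Abs(μ))/7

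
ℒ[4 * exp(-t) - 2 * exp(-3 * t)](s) 4/(s + 1) - 2/(s + 3)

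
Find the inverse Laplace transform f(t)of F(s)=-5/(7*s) -5/7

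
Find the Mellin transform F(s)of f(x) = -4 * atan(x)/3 2 * pi * sec(pi * s/2)/(3 * s)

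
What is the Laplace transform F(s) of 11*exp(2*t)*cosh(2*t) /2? 11*(s - 2) /(2*s*(s - 4) ) 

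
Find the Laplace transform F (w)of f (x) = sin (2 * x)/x atan (2/w)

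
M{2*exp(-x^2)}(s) gamma(s/2)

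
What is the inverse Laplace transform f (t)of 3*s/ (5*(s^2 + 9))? 3*cos (3*t)/5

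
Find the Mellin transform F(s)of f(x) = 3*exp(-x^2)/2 3*gamma(s/2)/4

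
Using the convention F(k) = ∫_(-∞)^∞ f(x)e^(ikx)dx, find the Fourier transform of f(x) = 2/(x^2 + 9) 2 * pi * exp(-3 * Abs(k))/3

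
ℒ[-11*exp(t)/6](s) -11/(6*s - 6)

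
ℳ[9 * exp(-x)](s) 9 * gamma(s)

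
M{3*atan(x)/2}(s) -3*pi*sec(pi*s/2)/(4*s)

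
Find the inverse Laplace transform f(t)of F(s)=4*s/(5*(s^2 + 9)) 4*cos(3*t)/5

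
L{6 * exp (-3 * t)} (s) 6/ (s + 3)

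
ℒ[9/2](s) 9/(2*s)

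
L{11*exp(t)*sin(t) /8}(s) 11/(8*((s - 1) ^2 + 1) ) 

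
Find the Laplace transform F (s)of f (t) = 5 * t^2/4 5/ (2 * s^3)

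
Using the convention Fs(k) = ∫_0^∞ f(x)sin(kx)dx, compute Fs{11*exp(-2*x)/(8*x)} 11*atan(k/2)/8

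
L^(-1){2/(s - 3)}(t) 2 * exp(3 * t)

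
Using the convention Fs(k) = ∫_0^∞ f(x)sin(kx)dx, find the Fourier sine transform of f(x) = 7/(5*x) 7*pi/10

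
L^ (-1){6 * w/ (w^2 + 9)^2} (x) x * sin (3 * x)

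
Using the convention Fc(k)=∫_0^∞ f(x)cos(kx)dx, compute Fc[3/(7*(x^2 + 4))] 3*pi*exp(-2*k)/28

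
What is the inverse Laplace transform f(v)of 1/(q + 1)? exp(-v)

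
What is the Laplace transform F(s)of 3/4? 3/(4 * s)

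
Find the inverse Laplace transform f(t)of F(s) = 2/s 2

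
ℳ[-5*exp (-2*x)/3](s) -5*gamma (s)/ (3*2^s)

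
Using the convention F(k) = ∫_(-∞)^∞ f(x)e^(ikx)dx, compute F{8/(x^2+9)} 8*pi*exp(-3*Abs(k))/3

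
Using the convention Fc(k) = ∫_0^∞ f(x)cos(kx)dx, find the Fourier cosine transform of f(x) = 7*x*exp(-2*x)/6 7*(4 - k^2)/(6*(k^2+4)^2)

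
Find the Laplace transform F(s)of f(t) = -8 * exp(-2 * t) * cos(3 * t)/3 8 * (-s - 2)/(3 * ((s + 2)^2 + 9))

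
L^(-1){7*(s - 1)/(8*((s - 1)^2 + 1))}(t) 7*exp(t)*cos(t)/8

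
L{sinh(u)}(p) 1/(p^2 - 1)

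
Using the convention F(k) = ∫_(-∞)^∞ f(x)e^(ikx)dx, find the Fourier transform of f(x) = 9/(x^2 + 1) 9 * pi * exp(-Abs(k))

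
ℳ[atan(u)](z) -pi*sec(pi*z/2)/(2*z)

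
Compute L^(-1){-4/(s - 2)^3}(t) -2 * t^2 * exp(2 * t)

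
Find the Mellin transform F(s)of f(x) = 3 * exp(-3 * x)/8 3^(1 - s) * gamma(s)/8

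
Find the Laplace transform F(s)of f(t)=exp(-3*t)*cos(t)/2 (s + 3)/(2*((s + 3)^2 + 1))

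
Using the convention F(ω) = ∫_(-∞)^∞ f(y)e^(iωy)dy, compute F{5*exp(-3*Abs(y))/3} 10/(ω^2 + 9)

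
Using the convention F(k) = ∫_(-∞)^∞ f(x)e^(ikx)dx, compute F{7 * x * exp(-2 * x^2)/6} 7 * sqrt(2) * I * sqrt(pi) * k * exp(-k^2/8)/48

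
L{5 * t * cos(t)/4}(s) 5 * (s^2 - 1)/(4 * (s^2 + 1)^2)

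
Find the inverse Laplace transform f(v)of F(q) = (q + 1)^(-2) v * exp(-v)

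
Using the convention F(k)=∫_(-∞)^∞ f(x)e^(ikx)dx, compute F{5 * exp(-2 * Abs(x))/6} 10/(3 * (k^2+4))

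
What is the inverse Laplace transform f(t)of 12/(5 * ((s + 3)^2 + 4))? 6 * exp(-3 * t) * sin(2 * t)/5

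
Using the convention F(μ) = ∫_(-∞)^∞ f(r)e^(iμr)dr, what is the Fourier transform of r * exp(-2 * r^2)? sqrt(2) * I * sqrt(pi) * μ * exp(-μ^2/8)/8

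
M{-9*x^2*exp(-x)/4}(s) -9*gamma(s + 2)/4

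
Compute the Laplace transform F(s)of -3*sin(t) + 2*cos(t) 2*s/(s^2 + 1) - 3/(s^2 + 1)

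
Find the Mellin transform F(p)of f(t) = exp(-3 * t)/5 gamma(p)/(5 * 3^p)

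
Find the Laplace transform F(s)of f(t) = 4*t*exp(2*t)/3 4/(3*(s - 2)^2)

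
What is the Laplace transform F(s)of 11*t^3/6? 11/s^4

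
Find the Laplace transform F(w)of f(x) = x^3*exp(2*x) 6/(w - 2)^4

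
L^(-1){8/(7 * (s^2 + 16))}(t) 2 * sin(4 * t)/7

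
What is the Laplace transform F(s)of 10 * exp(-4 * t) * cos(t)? 10 * (s + 4)/((s + 4)^2 + 1)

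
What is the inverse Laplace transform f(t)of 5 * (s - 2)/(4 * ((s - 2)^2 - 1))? 5 * exp(2 * t) * cosh(t)/4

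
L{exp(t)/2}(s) 1/(2*(s - 1))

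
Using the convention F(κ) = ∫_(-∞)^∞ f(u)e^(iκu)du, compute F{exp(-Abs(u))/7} 2/(7 * (κ^2 + 1))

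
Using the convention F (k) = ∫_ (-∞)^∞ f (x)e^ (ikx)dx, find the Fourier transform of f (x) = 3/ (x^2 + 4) 3*pi*exp (-2*Abs (k))/2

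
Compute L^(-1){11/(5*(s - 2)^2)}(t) 11*t*exp(2*t)/5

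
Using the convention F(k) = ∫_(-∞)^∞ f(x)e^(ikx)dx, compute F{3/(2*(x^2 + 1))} 3*pi*exp(-Abs(k))/2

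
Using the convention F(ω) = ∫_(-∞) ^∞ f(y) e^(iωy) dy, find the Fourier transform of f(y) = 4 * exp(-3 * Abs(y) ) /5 24/(5 * (ω^2+9) ) 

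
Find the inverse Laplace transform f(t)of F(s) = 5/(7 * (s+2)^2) 5 * t * exp(-2 * t)/7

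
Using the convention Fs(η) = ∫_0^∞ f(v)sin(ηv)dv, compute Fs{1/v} pi/2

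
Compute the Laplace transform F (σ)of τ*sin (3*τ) 6*σ/ (σ^2 + 9)^2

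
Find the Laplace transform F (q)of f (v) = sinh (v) 1/ (q^2-1)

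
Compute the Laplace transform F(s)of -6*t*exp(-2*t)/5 -6/(5*(s + 2)^2)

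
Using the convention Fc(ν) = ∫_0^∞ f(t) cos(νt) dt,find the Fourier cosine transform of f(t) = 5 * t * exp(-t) 5 * (1 - ν^2) /(ν^2 + 1) ^2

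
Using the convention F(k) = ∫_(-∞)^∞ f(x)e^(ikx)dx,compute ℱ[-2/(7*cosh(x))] -2*pi/(7*cosh(pi*k/2))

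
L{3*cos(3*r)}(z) 3*z/(z^2 + 9)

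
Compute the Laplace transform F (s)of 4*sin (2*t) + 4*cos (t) 4*s/ (s^2 + 1) + 8/ (s^2 + 4)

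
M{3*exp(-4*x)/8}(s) 3*gamma(s)/(8*2^(2*s))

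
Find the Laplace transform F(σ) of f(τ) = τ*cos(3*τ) (σ^2 - 9) /(σ^2 + 9) ^2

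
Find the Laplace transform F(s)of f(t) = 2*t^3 12/s^4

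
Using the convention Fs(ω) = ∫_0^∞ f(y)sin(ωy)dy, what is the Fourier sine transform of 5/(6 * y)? 5 * pi/12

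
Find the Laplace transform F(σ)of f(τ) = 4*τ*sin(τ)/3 8*σ/(3*(σ^2+1)^2)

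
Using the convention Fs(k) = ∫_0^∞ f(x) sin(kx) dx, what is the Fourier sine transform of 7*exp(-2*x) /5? 7*k/(5*(k^2 + 4) ) 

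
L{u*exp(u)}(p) (p - 1)^(-2)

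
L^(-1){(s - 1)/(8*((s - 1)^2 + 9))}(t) exp(t)*cos(3*t)/8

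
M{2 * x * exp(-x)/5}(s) 2 * gamma(s + 1)/5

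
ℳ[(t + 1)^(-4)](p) gamma(p) * gamma(4 - p)/6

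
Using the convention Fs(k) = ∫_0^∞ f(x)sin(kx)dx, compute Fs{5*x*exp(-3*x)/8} 15*k/(4*(k^2+9)^2)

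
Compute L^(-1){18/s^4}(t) 3 * t^3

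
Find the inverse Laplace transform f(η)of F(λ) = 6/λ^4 η^3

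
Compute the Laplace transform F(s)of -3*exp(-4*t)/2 -3/(2*s + 8)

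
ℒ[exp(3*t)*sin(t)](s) 1/((s - 3)^2 + 1)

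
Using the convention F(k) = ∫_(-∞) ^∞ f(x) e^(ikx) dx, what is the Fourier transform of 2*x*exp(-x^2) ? I*sqrt(pi)*k*exp(-k^2/4) 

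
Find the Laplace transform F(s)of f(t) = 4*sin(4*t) 16/(s^2 + 16)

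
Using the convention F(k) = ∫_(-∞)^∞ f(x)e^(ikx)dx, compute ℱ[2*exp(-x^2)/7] 2*sqrt(pi)*exp(-k^2/4)/7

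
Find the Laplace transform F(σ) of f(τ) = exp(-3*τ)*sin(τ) 1/((σ + 3) ^2 + 1) 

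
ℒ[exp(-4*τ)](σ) 1/(σ + 4)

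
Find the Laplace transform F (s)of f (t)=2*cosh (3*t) 2*s/ (s^2 - 9)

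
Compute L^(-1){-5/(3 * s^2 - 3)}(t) -5 * sinh(t)/3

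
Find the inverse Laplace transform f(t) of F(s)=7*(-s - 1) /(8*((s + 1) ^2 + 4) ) -7*exp(-t)*cos(2*t) /8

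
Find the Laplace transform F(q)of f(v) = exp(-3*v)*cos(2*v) (q+3)/((q+3)^2+4)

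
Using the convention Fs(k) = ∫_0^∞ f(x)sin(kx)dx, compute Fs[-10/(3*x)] -5*pi/3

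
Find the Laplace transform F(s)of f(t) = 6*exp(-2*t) 6/(s + 2)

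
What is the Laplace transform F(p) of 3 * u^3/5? 18/(5 * p^4) 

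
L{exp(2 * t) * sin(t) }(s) 1/((s - 2) ^2 + 1) 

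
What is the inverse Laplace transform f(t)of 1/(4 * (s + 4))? exp(-4 * t)/4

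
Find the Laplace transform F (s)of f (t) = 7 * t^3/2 21/s^4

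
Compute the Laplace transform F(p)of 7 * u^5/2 420/p^6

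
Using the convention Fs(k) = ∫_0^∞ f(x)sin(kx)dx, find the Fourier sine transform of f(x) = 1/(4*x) pi/8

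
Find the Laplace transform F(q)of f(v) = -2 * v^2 -4/q^3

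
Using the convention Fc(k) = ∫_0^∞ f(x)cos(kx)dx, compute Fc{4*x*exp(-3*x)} 4*(9 - k^2)/(k^2 + 9)^2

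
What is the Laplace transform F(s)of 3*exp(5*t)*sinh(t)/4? 3/(4*((s - 5)^2 - 1))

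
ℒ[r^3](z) 6/z^4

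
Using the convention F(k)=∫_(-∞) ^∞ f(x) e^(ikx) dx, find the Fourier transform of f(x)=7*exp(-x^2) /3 7*sqrt(pi)*exp(-k^2/4) /3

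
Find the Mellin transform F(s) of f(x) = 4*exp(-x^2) 2*gamma(s/2) 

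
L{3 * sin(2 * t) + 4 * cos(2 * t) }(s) 4 * s/(s^2 + 4) + 6/(s^2 + 4) 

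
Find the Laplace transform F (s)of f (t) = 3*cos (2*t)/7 3*s/ (7*(s^2 + 4))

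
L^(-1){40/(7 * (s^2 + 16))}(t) 10 * sin(4 * t)/7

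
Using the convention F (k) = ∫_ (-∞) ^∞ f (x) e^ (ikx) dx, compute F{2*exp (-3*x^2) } 2*sqrt (3)*sqrt (pi)*exp (-k^2/12) /3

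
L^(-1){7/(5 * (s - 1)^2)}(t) 7 * t * exp(t)/5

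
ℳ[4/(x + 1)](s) 4 * pi * csc(pi * s)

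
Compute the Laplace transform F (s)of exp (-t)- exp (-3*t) 1/ (s + 1) - 1/ (s + 3)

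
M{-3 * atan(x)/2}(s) 3 * pi * sec(pi * s/2)/(4 * s)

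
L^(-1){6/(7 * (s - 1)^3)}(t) 3 * t^2 * exp(t)/7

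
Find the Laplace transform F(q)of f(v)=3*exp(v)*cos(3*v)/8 3*(q - 1)/(8*((q - 1)^2+9))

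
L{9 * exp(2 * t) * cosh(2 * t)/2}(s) 9 * (s - 2)/(2 * s * (s - 4))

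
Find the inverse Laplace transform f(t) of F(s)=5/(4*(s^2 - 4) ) 5*sinh(2*t) /8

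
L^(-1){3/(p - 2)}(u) 3*exp(2*u)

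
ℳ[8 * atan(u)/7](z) -4 * pi * sec(pi * z/2)/(7 * z)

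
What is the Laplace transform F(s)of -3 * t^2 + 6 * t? 6/s^2 - 6/s^3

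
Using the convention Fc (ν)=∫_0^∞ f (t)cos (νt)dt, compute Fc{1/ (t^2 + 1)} pi * exp (-ν)/2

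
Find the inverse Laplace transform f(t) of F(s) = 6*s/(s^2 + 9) 6*cos(3*t) 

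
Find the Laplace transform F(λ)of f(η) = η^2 2/λ^3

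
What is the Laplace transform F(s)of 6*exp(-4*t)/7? 6/(7*(s + 4))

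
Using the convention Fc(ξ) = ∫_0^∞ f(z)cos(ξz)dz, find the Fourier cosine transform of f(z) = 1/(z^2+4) pi*exp(-2*ξ)/4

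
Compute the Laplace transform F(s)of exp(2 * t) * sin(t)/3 1/(3 * ((s - 2)^2 + 1))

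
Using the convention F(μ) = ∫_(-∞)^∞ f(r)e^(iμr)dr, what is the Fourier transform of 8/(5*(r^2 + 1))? 8*pi*exp(-Abs(μ))/5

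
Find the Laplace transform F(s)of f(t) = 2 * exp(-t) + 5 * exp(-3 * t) 5/(s + 3) + 2/(s + 1)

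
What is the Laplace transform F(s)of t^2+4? 2/s^3+4/s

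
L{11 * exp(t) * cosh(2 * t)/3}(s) 11 * (s - 1)/(3 * ((s - 1)^2 - 4))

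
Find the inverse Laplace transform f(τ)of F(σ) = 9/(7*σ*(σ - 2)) 9*exp(τ)*sinh(τ)/7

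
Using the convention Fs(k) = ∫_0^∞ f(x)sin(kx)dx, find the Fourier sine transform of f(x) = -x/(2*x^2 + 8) -pi*exp(-2*k)/4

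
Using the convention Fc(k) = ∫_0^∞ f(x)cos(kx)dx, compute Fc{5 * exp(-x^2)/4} 5 * sqrt(pi) * exp(-k^2/4)/8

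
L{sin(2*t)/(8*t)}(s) atan(2/s)/8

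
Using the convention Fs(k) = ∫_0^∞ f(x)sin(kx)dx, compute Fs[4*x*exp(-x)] 8*k/(k^2 + 1)^2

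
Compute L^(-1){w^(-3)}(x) x^2/2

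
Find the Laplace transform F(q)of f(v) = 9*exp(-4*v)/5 9/(5*(q+4))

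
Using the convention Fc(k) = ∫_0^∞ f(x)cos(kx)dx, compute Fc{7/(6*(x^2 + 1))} 7*pi*exp(-k)/12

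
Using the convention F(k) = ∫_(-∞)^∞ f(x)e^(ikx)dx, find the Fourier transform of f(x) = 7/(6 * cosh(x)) 7 * pi/(6 * cosh(pi * k/2))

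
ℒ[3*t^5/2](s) 180/s^6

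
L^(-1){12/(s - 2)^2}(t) 12 * t * exp(2 * t)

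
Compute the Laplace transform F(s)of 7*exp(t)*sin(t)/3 7/(3*((s - 1)^2+1))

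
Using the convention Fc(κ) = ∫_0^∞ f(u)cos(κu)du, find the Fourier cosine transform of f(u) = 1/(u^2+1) pi*exp(-κ)/2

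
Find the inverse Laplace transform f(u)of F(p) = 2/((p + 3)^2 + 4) exp(-3*u)*sin(2*u)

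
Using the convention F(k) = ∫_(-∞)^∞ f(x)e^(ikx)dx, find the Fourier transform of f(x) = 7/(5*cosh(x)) 7*pi/(5*cosh(pi*k/2))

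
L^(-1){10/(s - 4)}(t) 10 * exp(4 * t)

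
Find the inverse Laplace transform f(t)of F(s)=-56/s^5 -7 * t^4/3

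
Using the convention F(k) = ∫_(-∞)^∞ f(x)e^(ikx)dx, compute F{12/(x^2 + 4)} 6*pi*exp(-2*Abs(k))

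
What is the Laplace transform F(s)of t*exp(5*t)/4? 1/(4*(s - 5)^2)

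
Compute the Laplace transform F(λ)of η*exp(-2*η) (λ + 2)^(-2)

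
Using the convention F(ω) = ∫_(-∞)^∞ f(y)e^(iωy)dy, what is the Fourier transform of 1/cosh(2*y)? pi/(2*cosh(pi*ω/4))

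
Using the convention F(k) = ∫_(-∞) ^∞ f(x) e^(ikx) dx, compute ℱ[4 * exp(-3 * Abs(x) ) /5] 24/(5 * (k^2+9) ) 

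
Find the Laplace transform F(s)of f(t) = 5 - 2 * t 5/s - 2/s^2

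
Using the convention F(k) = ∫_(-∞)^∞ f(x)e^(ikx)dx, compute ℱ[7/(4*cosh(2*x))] 7*pi/(8*cosh(pi*k/4))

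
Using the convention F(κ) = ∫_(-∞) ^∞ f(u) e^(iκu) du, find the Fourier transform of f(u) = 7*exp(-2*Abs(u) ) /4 7/(κ^2 + 4) 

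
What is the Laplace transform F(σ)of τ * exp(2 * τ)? (σ - 2)^(-2)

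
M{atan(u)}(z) -pi*sec(pi*z/2)/(2*z)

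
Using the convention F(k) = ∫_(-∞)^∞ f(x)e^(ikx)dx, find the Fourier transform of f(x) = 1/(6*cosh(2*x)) pi/(12*cosh(pi*k/4))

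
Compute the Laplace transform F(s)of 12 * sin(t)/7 12/(7 * (s^2+1))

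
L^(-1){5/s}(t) 5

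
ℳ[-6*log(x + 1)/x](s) 6*pi*csc(pi*s)/(s - 1)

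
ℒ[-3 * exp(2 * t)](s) -3/(s - 2)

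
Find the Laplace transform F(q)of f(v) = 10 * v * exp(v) 10/(q - 1)^2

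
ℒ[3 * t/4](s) 3/(4 * s^2)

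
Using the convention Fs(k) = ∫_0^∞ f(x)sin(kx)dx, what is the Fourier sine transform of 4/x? 2*pi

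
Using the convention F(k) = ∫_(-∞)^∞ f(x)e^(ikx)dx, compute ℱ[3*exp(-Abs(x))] 6/(k^2 + 1)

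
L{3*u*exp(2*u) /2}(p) 3/(2*(p - 2) ^2) 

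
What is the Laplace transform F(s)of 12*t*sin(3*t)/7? 72*s/(7*(s^2 + 9)^2)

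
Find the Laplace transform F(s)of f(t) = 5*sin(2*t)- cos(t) 10/(s^2 + 4)- s/(s^2 + 1)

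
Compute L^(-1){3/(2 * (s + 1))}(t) 3 * exp(-t)/2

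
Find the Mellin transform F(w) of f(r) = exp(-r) gamma(w) 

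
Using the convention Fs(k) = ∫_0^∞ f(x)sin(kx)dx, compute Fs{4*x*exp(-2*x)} 16*k/(k^2 + 4)^2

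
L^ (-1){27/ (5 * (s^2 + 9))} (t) 9 * sin (3 * t)/5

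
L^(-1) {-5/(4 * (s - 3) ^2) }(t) -5 * t * exp(3 * t) /4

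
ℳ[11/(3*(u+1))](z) 11*pi*csc(pi*z)/3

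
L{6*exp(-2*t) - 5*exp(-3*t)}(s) 6/(s + 2) - 5/(s + 3)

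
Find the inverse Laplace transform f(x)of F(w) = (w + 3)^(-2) x*exp(-3*x)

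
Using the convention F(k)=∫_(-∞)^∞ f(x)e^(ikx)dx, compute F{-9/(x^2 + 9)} -3*pi*exp(-3*Abs(k))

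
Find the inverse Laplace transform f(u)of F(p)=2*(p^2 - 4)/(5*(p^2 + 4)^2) 2*u*cos(2*u)/5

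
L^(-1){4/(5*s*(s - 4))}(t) 2*exp(2*t)*sinh(2*t)/5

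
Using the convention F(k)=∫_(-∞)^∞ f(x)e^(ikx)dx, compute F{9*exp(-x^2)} 9*sqrt(pi)*exp(-k^2/4)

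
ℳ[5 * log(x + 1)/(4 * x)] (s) -5 * pi * csc(pi * s)/(4 * s - 4)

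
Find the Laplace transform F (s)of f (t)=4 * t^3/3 8/s^4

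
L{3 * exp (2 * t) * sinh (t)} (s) 3/ ( (s - 2)^2 - 1)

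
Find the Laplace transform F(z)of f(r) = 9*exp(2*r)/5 9/(5*(z - 2))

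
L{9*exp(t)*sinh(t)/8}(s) 9/(8*s*(s - 2))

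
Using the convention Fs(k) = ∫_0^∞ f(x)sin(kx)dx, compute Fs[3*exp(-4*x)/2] 3*k/(2*(k^2+16))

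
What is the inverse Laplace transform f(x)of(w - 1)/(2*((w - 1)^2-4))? exp(x)*cosh(2*x)/2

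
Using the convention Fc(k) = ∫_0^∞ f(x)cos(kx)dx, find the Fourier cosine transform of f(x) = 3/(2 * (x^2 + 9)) pi * exp(-3 * k)/4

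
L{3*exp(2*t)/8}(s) 3/(8*(s - 2))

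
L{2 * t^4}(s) 48/s^5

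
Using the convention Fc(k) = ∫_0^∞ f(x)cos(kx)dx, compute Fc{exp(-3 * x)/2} 3/(2 * (k^2+9))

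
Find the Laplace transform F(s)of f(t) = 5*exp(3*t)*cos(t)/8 5*(s - 3)/(8*((s - 3)^2 + 1))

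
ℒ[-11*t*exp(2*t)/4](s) -11/(4*(s - 2)^2)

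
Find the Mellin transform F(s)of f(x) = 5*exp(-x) 5*gamma(s)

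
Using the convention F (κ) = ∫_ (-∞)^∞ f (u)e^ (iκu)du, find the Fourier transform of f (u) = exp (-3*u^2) sqrt (3)*sqrt (pi)*exp (-κ^2/12)/3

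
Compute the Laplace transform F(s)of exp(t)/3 1/(3*(s - 1))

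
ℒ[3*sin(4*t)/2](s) 6/(s^2 + 16)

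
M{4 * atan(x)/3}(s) -2 * pi * sec(pi * s/2)/(3 * s)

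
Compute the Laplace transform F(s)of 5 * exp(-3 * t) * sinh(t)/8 5/(8 * ((s + 3)^2-1))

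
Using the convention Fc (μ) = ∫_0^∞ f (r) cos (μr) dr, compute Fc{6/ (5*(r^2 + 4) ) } 3*pi*exp (-2*μ) /10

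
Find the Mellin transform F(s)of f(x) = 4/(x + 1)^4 2 * gamma(s) * gamma(4 - s)/3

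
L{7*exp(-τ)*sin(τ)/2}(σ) 7/(2*((σ + 1)^2 + 1))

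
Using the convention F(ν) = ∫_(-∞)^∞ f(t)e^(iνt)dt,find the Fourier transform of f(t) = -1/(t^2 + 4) -pi*exp(-2*Abs(ν))/2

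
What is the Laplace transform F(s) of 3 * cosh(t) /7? 3 * s/(7 * (s^2 - 1) ) 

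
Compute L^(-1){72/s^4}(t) 12 * t^3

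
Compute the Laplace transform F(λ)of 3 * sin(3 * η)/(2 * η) 3 * atan(3/λ)/2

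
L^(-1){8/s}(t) 8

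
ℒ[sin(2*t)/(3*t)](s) atan(2/s)/3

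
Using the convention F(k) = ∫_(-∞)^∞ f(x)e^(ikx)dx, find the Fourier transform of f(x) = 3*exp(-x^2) 3*sqrt(pi)*exp(-k^2/4)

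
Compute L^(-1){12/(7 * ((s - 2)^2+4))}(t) 6 * exp(2 * t) * sin(2 * t)/7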